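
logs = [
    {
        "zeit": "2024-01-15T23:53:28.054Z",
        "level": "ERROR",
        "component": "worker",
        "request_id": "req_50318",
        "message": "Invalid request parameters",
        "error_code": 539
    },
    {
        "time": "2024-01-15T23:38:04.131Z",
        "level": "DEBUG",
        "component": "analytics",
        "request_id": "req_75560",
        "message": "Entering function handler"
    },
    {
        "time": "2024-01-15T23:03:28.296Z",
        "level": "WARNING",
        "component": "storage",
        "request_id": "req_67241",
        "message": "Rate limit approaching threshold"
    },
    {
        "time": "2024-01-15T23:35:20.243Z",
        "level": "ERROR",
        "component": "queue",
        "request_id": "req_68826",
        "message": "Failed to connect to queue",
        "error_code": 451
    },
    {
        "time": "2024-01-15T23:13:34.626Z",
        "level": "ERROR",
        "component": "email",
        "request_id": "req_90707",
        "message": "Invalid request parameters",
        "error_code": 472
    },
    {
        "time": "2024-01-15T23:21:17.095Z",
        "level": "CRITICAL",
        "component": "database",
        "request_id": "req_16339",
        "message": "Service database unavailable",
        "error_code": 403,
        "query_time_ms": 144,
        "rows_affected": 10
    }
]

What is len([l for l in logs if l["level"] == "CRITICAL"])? 1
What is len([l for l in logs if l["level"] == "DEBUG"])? 1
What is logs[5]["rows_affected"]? 10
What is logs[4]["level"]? "ERROR"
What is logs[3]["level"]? "ERROR"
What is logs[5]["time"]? "2024-01-15T23:21:17.095Z"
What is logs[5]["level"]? "CRITICAL"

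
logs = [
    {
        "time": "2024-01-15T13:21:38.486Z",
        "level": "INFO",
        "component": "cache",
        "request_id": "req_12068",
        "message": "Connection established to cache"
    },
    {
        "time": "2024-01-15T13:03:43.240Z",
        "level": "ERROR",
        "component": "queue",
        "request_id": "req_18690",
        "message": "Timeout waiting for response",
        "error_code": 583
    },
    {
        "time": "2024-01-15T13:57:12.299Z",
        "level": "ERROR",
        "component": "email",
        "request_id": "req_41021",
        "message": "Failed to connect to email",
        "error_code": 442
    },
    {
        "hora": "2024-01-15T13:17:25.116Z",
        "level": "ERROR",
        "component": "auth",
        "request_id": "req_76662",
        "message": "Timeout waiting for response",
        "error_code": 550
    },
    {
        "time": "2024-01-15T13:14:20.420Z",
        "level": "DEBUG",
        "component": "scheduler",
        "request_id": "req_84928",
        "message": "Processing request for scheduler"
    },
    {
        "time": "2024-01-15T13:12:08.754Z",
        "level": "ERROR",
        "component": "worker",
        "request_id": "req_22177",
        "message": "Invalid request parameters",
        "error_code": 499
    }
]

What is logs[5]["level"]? "ERROR"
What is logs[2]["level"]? "ERROR"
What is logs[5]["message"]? "Invalid request parameters"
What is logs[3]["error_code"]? 550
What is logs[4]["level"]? "DEBUG"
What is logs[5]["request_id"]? "req_22177"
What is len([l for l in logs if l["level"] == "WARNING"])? 0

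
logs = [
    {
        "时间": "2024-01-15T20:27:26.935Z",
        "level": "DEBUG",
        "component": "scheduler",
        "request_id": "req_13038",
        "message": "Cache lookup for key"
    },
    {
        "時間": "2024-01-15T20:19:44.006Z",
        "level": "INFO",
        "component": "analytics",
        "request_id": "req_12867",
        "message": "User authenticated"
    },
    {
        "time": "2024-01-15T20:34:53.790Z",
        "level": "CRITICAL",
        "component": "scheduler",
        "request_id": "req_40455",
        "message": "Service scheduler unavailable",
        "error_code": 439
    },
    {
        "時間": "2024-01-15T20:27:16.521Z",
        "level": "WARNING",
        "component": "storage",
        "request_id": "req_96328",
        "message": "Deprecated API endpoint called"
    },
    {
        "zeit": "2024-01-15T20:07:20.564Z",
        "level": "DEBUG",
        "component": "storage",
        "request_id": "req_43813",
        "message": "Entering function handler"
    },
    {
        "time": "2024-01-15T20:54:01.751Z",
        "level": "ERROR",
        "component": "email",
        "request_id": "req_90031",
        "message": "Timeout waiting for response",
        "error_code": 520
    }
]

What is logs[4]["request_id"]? "req_43813"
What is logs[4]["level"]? "DEBUG"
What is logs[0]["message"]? "Cache lookup for key"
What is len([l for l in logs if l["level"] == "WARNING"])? 1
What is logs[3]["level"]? "WARNING"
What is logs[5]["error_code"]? 520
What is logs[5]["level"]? "ERROR"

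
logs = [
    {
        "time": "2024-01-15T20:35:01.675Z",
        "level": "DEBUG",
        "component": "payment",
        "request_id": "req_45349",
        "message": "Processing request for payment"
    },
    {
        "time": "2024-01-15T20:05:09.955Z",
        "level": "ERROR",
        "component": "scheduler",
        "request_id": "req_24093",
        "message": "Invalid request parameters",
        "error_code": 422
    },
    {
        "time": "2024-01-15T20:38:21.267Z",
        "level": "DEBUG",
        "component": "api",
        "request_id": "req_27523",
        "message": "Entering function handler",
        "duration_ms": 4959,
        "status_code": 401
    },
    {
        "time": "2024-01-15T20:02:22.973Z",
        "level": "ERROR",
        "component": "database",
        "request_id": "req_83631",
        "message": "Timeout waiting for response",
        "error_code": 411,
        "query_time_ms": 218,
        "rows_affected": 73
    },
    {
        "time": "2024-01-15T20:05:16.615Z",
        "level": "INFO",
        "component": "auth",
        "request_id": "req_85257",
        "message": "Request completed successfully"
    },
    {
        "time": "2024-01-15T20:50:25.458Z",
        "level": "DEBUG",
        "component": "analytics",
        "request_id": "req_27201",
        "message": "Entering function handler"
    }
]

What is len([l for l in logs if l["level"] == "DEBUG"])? 3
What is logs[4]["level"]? "INFO"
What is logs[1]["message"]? "Invalid request parameters"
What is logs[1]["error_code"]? 422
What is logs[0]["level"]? "DEBUG"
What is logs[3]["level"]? "ERROR"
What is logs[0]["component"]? "payment"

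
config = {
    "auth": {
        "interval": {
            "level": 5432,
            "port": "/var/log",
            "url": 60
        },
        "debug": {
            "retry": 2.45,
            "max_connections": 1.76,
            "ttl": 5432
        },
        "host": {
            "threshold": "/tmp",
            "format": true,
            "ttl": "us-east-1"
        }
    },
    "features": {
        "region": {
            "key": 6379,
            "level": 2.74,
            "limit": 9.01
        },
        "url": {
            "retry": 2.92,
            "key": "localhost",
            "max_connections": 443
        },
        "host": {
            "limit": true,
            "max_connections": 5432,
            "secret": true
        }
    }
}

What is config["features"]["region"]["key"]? 6379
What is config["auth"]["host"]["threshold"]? "/tmp"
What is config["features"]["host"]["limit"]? True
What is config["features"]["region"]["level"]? 2.74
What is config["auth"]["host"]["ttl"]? "us-east-1"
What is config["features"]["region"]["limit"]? 9.01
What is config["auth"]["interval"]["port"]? "/var/log"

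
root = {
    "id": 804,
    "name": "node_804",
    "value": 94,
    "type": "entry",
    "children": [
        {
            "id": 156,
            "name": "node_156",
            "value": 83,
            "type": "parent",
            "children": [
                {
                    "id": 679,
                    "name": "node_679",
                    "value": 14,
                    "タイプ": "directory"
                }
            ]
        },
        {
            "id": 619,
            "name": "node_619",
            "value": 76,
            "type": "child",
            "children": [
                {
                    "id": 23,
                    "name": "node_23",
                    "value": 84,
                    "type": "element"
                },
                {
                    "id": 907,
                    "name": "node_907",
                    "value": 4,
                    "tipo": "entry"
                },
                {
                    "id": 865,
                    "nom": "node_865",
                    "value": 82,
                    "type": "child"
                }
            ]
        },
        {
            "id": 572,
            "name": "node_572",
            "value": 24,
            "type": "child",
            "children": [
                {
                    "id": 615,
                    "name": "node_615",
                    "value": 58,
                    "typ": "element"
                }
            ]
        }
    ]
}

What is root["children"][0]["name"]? "node_156"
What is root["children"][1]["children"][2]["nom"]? "node_865"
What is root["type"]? "entry"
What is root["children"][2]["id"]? 572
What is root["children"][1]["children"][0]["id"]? 23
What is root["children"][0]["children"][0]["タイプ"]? "directory"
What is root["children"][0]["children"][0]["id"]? 679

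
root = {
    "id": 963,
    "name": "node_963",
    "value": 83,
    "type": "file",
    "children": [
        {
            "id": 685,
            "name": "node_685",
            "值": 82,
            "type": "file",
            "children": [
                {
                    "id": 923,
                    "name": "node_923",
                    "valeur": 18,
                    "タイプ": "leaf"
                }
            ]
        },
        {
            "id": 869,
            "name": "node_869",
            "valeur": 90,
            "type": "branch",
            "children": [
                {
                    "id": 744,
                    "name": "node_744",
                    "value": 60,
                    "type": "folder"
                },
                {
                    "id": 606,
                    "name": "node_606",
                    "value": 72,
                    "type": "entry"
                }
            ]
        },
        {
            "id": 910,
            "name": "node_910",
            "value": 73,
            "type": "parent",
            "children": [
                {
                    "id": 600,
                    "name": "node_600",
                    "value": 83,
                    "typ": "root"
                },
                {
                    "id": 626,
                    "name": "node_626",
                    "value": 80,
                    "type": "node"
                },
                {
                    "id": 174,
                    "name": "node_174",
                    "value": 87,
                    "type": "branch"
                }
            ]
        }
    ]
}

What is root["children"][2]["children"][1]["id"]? 626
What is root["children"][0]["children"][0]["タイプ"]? "leaf"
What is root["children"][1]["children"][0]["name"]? "node_744"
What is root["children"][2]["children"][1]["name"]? "node_626"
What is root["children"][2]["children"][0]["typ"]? "root"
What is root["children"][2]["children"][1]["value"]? 80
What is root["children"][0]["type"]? "file"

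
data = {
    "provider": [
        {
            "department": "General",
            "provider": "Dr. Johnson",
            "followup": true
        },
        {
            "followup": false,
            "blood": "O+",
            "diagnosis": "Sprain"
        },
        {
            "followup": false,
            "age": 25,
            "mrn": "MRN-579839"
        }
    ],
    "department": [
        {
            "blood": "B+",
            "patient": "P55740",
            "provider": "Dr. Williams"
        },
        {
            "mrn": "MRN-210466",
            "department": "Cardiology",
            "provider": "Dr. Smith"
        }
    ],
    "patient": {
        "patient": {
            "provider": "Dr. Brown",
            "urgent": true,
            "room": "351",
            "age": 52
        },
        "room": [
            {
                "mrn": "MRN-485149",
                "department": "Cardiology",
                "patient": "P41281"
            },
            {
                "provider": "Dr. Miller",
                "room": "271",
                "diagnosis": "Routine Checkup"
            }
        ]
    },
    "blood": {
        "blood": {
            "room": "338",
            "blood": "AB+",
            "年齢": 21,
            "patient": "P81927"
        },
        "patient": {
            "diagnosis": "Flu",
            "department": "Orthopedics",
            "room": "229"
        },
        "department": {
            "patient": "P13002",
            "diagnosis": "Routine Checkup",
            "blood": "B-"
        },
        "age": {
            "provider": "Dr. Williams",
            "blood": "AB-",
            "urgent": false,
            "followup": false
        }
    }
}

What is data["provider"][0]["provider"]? "Dr. Johnson"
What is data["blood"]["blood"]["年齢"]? 21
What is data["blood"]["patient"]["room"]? "229"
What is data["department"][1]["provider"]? "Dr. Smith"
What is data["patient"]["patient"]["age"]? 52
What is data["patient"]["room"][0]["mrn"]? "MRN-485149"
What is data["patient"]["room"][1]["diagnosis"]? "Routine Checkup"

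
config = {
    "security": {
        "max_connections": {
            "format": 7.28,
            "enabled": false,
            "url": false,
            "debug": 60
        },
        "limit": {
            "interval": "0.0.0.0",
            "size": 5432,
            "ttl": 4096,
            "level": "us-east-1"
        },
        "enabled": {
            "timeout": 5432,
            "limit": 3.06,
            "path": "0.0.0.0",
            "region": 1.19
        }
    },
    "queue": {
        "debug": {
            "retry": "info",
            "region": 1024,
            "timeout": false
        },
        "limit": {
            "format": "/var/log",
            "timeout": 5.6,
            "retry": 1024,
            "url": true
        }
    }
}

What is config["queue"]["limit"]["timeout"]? 5.6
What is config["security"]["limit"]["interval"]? "0.0.0.0"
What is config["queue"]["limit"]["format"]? "/var/log"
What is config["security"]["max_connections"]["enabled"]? False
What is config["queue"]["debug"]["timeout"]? False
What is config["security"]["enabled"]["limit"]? 3.06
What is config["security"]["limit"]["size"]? 5432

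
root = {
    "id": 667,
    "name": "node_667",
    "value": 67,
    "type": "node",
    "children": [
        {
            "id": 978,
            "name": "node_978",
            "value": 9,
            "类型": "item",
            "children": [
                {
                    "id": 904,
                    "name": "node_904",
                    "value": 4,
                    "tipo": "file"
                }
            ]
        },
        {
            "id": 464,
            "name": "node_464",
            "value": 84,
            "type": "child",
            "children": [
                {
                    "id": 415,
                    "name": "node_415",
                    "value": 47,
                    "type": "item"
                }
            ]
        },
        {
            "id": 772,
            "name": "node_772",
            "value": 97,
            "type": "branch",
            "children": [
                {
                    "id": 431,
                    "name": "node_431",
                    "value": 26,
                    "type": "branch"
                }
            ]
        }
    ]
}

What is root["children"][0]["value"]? 9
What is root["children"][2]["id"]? 772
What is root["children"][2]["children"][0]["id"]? 431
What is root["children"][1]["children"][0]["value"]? 47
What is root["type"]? "node"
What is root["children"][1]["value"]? 84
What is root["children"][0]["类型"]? "item"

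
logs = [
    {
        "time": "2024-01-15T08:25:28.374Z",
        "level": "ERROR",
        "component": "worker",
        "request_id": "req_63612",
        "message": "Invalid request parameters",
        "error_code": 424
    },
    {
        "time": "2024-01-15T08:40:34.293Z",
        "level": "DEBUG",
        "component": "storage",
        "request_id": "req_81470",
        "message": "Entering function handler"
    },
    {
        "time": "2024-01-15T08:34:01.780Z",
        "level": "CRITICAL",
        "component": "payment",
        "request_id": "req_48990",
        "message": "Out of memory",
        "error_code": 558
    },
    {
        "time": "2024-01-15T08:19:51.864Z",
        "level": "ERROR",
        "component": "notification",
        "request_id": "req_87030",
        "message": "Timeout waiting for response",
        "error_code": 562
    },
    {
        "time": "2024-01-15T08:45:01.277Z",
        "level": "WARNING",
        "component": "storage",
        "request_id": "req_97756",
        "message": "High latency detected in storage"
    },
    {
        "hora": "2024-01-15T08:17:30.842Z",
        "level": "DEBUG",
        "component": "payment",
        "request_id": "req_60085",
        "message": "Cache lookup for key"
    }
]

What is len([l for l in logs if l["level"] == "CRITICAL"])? 1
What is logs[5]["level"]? "DEBUG"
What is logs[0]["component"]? "worker"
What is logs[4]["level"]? "WARNING"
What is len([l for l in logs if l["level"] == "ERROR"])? 2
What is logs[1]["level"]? "DEBUG"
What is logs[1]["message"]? "Entering function handler"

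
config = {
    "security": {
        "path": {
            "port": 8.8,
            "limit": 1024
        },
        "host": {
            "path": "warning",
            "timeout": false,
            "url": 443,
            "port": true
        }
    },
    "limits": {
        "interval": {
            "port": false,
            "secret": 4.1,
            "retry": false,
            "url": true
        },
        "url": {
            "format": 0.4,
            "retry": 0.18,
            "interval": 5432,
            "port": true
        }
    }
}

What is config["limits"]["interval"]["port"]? False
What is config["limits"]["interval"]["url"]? True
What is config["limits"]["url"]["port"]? True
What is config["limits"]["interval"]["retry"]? False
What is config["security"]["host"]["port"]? True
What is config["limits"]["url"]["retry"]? 0.18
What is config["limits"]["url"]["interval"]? 5432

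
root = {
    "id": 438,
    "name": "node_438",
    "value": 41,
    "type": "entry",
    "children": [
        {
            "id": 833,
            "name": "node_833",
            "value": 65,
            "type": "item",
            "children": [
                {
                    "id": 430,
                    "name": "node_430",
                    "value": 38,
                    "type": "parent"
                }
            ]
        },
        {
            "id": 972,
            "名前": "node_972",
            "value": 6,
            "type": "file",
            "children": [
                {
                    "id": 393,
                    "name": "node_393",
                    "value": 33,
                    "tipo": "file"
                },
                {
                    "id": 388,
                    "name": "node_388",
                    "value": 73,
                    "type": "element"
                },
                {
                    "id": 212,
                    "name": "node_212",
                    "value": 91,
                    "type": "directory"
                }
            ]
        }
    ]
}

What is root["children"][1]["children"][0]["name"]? "node_393"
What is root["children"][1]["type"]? "file"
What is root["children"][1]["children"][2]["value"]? 91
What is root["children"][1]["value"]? 6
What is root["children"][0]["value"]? 65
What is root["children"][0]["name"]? "node_833"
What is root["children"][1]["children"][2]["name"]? "node_212"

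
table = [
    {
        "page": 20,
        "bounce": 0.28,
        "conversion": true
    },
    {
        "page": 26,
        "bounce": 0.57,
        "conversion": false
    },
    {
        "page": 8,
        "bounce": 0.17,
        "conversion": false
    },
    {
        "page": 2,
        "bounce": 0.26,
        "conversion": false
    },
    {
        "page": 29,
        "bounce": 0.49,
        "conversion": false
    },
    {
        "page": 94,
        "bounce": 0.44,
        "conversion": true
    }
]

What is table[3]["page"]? 2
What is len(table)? 6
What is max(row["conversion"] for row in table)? True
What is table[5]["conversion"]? True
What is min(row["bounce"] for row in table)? 0.17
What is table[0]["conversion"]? True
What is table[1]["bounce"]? 0.57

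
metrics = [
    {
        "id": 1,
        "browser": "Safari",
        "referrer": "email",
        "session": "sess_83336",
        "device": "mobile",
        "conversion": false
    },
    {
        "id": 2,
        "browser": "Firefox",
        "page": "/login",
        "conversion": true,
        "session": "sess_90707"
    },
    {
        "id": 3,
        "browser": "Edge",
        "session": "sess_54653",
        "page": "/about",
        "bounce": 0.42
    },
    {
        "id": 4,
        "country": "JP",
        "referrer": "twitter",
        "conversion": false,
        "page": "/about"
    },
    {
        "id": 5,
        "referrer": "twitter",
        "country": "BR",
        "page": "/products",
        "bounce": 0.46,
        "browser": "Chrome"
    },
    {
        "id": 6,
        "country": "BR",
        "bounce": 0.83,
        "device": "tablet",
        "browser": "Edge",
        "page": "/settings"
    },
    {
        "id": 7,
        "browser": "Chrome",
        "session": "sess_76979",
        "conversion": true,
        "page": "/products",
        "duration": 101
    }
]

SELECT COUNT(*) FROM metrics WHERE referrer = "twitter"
2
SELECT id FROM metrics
[1, 2, 3, 4, 5, 6, 7]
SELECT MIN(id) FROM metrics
1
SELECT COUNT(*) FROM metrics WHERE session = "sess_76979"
1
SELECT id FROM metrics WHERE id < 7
[1, 2, 3, 4, 5, 6]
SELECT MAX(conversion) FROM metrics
True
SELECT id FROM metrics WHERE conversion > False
[2, 7]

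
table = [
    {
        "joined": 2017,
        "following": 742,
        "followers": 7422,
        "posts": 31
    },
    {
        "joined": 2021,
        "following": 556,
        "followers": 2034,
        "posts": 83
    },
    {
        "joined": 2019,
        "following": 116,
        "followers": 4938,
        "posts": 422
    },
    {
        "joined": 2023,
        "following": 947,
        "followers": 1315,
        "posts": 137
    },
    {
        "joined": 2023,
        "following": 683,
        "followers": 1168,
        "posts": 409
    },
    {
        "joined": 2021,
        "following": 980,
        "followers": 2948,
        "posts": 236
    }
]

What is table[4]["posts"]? 409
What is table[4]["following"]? 683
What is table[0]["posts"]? 31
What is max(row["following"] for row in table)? 980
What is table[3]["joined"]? 2023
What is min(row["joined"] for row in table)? 2017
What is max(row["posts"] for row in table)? 422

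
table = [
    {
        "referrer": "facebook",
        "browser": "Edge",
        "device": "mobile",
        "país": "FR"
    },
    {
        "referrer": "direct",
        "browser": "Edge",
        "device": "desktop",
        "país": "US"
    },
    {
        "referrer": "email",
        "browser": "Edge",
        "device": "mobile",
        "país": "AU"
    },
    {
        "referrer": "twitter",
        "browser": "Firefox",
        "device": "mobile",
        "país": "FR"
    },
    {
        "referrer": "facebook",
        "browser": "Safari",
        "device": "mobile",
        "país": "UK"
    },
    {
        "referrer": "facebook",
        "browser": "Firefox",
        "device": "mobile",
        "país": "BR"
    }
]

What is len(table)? 6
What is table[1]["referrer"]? "direct"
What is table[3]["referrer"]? "twitter"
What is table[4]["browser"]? "Safari"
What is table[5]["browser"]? "Firefox"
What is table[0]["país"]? "FR"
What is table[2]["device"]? "mobile"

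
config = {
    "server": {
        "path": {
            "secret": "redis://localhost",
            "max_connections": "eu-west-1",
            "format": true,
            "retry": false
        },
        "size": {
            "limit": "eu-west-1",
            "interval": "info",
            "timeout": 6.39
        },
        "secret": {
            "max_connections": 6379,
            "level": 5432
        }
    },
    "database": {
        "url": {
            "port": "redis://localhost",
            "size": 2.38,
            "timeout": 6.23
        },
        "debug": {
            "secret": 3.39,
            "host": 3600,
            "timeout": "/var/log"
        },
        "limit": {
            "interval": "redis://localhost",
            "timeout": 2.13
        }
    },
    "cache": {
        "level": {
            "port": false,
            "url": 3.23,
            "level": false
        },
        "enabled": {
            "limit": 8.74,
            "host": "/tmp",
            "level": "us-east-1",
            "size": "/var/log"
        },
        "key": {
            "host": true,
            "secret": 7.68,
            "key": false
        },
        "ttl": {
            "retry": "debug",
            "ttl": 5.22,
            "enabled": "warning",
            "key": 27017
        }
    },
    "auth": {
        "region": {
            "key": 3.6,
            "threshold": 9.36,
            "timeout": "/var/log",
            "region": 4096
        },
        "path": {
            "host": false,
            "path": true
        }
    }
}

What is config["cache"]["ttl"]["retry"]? "debug"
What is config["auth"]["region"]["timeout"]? "/var/log"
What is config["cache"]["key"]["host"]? True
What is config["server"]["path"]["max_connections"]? "eu-west-1"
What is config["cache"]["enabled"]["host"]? "/tmp"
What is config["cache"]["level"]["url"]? 3.23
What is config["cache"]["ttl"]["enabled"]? "warning"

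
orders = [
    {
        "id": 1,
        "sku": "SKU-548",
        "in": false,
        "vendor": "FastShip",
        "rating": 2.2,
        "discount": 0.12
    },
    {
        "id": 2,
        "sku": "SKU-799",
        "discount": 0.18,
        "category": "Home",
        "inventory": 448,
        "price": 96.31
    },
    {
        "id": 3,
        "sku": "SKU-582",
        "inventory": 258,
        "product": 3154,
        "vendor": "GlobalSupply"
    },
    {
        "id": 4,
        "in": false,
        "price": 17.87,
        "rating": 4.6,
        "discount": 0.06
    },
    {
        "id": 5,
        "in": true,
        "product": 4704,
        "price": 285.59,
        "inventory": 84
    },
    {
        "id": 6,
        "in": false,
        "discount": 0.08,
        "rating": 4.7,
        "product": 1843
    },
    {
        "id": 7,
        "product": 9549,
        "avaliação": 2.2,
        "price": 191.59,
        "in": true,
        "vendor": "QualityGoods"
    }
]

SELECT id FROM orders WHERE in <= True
[1, 4, 5, 6, 7]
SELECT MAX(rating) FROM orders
4.7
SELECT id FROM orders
[1, 2, 3, 4, 5, 6, 7]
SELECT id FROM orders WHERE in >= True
[5, 7]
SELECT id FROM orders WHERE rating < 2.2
[]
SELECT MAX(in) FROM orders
True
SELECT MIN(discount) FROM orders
0.06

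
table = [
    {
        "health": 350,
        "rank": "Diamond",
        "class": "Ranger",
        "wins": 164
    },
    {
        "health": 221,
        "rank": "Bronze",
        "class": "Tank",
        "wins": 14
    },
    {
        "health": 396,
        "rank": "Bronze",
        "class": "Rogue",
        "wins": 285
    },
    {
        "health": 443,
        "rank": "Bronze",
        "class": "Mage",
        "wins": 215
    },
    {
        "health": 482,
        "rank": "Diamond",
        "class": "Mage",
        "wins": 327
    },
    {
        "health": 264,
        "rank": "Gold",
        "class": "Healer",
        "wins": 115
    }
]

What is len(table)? 6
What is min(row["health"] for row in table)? 221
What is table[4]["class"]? "Mage"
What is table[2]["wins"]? 285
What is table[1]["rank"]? "Bronze"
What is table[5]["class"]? "Healer"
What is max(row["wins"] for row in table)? 327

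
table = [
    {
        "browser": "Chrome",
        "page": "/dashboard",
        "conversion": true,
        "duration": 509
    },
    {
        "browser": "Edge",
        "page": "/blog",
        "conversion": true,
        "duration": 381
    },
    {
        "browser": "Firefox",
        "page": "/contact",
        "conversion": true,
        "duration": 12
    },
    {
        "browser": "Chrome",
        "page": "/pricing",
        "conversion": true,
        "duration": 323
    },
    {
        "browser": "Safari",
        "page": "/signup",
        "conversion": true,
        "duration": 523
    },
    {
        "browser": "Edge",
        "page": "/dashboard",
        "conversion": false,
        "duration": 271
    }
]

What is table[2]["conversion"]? True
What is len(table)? 6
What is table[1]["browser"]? "Edge"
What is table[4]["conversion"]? True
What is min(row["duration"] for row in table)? 12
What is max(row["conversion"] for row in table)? True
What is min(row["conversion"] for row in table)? False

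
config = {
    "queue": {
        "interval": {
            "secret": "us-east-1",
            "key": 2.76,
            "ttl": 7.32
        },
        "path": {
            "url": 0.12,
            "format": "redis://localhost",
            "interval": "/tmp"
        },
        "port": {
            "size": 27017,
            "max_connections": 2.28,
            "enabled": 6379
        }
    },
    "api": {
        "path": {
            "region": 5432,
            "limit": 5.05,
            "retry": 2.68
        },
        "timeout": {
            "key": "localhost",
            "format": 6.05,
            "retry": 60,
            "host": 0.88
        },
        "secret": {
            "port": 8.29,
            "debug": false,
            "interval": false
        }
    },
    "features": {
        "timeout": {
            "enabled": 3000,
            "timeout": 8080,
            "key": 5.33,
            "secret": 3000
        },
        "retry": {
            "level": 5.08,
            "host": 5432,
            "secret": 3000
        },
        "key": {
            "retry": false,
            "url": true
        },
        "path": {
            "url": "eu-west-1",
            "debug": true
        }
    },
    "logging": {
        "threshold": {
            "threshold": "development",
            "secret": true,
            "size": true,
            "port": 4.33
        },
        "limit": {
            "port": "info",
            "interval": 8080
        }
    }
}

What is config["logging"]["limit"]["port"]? "info"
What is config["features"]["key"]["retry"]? False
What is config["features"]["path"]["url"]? "eu-west-1"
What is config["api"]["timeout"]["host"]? 0.88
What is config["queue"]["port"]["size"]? 27017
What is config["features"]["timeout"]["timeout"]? 8080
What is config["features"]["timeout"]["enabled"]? 3000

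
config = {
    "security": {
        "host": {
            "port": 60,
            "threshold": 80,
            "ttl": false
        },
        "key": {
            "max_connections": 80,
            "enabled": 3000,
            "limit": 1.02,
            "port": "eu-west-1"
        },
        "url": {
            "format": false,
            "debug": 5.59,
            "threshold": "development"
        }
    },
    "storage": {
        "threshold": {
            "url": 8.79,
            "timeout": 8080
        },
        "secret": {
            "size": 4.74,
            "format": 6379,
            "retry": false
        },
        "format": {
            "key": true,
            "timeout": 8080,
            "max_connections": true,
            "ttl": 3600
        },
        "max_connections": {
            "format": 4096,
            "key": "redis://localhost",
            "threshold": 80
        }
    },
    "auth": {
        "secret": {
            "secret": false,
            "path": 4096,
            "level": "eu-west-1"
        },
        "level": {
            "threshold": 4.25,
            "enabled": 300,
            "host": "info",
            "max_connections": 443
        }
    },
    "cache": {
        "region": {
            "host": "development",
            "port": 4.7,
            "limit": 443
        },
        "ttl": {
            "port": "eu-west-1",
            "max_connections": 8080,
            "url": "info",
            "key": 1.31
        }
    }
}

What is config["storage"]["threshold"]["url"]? 8.79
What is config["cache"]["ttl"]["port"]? "eu-west-1"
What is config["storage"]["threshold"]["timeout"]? 8080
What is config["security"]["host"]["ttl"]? False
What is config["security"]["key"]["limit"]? 1.02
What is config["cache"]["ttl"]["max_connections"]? 8080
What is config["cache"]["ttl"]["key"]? 1.31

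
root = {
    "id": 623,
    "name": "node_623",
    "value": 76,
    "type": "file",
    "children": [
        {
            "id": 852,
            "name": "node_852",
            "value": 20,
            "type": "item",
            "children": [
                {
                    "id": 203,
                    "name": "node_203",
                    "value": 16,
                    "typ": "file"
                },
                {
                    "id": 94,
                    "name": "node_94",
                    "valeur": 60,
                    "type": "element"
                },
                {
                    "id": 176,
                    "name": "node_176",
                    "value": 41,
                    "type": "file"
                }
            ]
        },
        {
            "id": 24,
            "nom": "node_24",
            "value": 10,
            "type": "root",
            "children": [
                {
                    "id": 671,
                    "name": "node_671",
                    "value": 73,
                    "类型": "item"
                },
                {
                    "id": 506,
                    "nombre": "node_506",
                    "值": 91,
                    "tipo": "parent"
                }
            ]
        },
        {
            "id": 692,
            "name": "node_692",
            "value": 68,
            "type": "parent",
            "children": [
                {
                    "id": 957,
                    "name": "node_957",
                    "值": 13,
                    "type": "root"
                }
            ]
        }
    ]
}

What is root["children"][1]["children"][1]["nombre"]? "node_506"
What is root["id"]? 623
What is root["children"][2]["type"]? "parent"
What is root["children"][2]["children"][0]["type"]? "root"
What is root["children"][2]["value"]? 68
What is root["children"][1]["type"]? "root"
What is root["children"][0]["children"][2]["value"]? 41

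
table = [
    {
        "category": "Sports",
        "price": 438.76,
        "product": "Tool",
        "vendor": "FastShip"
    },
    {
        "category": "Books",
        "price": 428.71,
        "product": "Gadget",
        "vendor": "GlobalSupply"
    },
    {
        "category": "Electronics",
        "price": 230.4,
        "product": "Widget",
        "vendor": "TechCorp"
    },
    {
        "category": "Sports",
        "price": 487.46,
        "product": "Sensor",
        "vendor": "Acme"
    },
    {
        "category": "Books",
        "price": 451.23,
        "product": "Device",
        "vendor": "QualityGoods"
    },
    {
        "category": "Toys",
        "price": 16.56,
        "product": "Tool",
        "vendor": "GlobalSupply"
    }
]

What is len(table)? 6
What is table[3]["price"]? 487.46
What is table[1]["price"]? 428.71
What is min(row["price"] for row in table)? 16.56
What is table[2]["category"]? "Electronics"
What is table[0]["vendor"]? "FastShip"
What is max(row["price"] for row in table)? 487.46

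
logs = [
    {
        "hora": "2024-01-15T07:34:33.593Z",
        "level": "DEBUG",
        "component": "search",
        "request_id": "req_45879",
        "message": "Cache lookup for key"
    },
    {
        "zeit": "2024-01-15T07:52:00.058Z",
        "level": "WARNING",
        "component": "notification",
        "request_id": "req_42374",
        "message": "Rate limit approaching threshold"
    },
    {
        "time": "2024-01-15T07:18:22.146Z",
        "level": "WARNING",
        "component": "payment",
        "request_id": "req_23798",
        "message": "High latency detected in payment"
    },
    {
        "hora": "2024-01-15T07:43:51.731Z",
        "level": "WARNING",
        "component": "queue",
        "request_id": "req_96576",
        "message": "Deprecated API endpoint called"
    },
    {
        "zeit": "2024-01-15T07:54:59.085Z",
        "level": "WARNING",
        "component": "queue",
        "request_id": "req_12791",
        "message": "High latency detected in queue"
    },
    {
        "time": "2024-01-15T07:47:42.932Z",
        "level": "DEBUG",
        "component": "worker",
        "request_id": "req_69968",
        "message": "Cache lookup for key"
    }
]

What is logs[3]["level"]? "WARNING"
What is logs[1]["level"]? "WARNING"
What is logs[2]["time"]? "2024-01-15T07:18:22.146Z"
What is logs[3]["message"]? "Deprecated API endpoint called"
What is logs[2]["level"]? "WARNING"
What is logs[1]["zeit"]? "2024-01-15T07:52:00.058Z"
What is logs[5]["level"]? "DEBUG"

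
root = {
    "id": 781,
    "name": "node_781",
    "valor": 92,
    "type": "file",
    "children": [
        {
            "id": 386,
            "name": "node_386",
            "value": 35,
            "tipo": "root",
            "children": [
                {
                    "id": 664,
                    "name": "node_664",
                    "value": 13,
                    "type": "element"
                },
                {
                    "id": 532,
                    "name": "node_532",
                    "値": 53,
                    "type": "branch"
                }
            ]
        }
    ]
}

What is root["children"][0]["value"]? 35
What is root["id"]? 781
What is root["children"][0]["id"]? 386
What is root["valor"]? 92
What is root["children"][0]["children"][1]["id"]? 532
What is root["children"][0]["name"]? "node_386"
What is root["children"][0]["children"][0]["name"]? "node_664"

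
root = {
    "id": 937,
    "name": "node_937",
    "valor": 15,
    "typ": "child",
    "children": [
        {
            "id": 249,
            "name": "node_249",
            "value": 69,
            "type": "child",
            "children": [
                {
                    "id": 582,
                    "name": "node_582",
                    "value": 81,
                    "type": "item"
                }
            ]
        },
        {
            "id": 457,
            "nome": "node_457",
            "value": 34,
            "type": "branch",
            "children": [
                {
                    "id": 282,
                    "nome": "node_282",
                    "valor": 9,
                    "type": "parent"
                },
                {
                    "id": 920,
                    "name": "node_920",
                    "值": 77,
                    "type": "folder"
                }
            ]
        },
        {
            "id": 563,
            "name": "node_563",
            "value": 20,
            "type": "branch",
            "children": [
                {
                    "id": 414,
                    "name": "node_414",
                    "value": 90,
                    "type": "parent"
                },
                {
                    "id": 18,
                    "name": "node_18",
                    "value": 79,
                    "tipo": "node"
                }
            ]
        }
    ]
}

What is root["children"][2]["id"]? 563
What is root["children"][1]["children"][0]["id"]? 282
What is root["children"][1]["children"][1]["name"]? "node_920"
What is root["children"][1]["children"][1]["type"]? "folder"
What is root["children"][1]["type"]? "branch"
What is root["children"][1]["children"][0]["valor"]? 9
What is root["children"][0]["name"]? "node_249"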